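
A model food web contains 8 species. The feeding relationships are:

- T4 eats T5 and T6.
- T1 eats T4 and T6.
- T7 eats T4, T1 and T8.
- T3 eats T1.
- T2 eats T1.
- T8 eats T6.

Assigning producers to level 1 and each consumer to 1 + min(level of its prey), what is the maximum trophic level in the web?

3

Producers (level 1): T5, T6.
Following each consumer down to its lowest-level prey: T5 → T4 → T7 (levels 1 through 3).
All prey of T7 (T4 2, T8 2, T1 2) are at level 2 or above, so T7 is at level 1 + 2 = 3.
Every consumer has at least one prey at level 2 or below, so none exceeds level 3.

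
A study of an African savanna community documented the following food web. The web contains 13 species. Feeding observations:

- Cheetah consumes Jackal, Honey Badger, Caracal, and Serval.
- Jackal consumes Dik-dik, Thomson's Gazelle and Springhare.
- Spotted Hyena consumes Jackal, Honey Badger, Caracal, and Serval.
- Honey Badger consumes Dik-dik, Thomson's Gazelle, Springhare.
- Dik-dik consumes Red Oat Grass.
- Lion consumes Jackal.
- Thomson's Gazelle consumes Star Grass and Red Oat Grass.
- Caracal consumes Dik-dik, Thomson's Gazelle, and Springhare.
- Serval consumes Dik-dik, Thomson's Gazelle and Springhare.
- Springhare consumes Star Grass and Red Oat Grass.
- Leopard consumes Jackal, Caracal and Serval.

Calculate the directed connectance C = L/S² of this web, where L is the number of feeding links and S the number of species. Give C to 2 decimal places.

C = 0.17

The web has S = 13 species and L = 29 feeding links.
C = L / S² = 29 / 169 = 0.1716 ≈ 0.17.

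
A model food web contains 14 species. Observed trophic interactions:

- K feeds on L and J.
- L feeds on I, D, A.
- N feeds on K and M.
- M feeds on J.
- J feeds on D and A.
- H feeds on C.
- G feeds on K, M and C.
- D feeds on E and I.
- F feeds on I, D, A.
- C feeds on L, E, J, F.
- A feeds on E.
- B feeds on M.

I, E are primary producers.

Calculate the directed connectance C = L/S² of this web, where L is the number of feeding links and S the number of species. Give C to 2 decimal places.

The web has S = 14 species and L = 25 feeding links.
C = L / S² = 25 / 196 = 0.1276 ≈ 0.13.

C = 0.13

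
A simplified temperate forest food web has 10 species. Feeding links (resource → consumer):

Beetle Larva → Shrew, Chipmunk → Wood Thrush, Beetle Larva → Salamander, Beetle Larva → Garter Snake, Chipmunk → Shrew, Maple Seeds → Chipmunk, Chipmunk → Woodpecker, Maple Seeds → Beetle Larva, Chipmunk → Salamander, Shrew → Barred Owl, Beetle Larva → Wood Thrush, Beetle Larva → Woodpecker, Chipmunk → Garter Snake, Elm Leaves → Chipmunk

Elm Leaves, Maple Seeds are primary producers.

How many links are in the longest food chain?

3 links

One longest chain: Elm Leaves → Chipmunk → Shrew → Barred Owl.
It has 4 species and 3 links.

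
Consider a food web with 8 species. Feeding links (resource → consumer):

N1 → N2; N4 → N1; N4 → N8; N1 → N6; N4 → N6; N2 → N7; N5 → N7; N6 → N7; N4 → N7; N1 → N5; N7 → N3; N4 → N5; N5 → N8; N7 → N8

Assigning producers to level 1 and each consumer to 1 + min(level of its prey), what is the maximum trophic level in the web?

3

Producers (level 1): N4.
Following each consumer down to its lowest-level prey: N4 → N1 → N2 (levels 1 through 3).
All prey of N2 (N1 2) are at level 2 or above, so N2 is at level 1 + 2 = 3.
Every consumer has at least one prey at level 2 or below, so none exceeds level 3.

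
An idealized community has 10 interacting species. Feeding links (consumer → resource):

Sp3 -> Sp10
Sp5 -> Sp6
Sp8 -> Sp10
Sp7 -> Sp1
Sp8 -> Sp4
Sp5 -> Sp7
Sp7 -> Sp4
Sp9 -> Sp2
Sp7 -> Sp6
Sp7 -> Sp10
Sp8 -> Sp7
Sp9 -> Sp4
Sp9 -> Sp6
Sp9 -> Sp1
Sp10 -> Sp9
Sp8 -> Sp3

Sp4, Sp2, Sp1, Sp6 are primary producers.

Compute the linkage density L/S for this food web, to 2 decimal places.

L/S = 1.60

There are L = 16 links among S = 10 species.
L/S = 16/10 = 1.6000 ≈ 1.60.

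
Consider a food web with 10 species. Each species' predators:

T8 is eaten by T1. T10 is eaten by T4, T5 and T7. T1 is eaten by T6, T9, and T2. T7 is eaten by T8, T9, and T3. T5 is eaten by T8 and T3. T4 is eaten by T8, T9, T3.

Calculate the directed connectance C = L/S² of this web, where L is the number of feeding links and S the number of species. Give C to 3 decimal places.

C = 0.150

The web has S = 10 species and L = 15 feeding links.
C = L / S² = 15 / 100 = 0.1500 ≈ 0.150.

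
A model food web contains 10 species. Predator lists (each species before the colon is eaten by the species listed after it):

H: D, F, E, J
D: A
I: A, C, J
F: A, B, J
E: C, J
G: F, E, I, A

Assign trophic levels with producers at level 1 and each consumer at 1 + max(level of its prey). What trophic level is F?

Trophic level 2

G is a producer → level 1.
F eats G (level 1); other prey at levels: H 1 → level 2.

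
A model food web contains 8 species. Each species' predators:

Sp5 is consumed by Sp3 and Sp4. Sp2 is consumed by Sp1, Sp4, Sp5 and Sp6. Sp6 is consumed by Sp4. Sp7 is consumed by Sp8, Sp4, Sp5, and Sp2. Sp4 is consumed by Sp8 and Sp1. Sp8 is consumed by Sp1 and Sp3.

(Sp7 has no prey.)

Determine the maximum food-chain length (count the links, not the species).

5 links

One longest chain: Sp7 → Sp2 → Sp6 → Sp4 → Sp8 → Sp3.
It has 6 species and 5 links.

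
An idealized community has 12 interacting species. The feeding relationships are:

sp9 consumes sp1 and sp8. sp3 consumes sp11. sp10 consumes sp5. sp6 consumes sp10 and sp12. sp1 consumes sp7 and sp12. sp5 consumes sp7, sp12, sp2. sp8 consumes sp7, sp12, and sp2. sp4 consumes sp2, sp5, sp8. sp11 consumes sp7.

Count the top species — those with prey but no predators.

Top species (has prey, but nothing eats it): sp9, sp4, sp3, sp6.
Count: 4.

4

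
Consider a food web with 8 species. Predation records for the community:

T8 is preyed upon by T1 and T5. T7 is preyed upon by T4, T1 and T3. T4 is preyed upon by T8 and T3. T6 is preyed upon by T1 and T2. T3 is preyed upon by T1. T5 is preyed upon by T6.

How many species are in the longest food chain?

One longest chain: T7 → T4 → T8 → T5 → T6 → T2.
It has 6 species and 5 links.

6 species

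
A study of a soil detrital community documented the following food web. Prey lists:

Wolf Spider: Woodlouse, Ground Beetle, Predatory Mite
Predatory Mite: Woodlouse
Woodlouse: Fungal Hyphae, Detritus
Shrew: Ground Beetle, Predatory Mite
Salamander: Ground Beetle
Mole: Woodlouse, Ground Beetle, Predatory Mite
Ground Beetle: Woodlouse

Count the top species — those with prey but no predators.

Top species (has prey, but nothing eats it): Wolf Spider, Shrew, Salamander, Mole.
Count: 4.

4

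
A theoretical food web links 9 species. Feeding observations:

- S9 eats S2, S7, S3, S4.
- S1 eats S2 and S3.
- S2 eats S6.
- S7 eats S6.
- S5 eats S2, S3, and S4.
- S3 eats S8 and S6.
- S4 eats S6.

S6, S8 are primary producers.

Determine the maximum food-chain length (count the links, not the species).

One longest chain: S6 → S3 → S1.
It has 3 species and 2 links.

2 links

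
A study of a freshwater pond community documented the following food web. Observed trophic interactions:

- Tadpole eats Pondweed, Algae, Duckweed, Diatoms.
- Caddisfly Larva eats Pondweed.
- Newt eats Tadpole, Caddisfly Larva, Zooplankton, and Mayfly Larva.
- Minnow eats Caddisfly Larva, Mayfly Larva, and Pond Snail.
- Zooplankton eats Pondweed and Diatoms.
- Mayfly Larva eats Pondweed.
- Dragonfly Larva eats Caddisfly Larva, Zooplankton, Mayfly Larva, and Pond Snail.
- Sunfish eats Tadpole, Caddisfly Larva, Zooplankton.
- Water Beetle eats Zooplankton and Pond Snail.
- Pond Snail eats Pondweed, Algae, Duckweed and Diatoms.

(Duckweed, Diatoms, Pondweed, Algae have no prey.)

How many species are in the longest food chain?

3 species

One longest chain: Pondweed → Caddisfly Larva → Dragonfly Larva.
It has 3 species and 2 links.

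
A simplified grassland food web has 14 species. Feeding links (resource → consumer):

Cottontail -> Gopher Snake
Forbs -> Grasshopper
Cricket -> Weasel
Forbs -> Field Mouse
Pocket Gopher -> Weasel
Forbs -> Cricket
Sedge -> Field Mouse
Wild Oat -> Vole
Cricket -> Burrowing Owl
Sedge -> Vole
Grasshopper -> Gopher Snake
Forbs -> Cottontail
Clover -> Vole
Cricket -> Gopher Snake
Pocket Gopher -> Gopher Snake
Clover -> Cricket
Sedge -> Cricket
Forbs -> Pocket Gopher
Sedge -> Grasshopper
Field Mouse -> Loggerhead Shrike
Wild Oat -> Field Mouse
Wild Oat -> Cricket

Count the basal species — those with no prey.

4

Basal species (no prey listed): Wild Oat, Sedge, Forbs, Clover.
Count: 4.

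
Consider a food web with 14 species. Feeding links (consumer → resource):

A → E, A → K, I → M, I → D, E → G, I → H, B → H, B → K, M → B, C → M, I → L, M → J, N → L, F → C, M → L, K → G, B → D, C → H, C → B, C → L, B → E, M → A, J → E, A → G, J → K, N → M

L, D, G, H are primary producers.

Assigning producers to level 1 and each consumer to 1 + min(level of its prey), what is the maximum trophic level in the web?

Producers (level 1): L, D, G, H.
Following each consumer down to its lowest-level prey: L → C → F (levels 1 through 3).
All prey of F (C 2) are at level 2 or above, so F is at level 1 + 2 = 3.
Every consumer has at least one prey at level 2 or below, so none exceeds level 3.

3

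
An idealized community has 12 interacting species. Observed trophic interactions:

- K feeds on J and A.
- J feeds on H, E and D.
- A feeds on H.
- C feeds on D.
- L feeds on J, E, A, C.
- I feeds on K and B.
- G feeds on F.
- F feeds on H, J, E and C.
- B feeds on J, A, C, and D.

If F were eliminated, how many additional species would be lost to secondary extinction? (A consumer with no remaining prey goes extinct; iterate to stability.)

1

Remove F.
Round 1: G (all prey gone) → extinct.
No further losses. Total secondary extinctions: 1.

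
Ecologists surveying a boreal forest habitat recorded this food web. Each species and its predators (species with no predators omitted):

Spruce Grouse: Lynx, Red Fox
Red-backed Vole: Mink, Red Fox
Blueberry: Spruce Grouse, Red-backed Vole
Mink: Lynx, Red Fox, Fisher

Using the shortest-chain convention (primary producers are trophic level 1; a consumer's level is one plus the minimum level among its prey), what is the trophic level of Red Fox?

Blueberry is a producer → level 1.
Spruce Grouse eats Blueberry → level 2.
Red Fox eats Spruce Grouse → level 3.
No prey of Red Fox is below level 2, so 3 is the minimum.

Trophic level 3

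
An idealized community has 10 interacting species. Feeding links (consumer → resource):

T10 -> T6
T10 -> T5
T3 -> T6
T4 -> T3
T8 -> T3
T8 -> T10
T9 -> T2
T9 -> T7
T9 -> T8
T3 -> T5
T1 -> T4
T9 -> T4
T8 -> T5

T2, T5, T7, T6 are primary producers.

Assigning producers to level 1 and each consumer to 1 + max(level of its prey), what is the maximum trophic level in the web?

Producers (level 1): T2, T5, T7, T6.
T5 → T3 → T4 → T1 gives T1 level 4.
No species has a prey at level 4, so no species reaches level 5.

4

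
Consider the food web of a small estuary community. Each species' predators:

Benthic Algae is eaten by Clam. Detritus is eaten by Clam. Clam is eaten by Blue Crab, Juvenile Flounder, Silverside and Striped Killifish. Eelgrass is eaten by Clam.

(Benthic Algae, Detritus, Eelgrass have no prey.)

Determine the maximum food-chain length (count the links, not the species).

2 links

One longest chain: Benthic Algae → Clam → Silverside.
It has 3 species and 2 links.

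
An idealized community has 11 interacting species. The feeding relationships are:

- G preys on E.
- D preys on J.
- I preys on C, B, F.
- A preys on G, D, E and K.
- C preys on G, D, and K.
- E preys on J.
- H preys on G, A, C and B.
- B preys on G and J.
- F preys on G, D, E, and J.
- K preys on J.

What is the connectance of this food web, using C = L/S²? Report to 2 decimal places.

C = 0.20

The web has S = 11 species and L = 24 feeding links.
C = L / S² = 24 / 121 = 0.1983 ≈ 0.20.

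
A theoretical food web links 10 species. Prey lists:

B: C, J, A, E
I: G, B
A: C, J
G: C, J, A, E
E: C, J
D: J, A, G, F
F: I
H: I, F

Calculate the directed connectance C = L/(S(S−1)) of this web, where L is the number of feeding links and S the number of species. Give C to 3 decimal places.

C = 0.233

The web has S = 10 species and L = 21 feeding links.
C = L / (S(S−1)) = 21 / 90 = 0.2333 ≈ 0.233.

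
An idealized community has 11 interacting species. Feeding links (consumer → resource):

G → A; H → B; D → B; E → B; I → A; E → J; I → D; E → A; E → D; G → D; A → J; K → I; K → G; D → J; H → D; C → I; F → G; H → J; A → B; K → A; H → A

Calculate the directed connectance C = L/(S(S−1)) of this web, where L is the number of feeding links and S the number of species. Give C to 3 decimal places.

The web has S = 11 species and L = 21 feeding links.
C = L / (S(S−1)) = 21 / 110 = 0.1909 ≈ 0.191.

C = 0.191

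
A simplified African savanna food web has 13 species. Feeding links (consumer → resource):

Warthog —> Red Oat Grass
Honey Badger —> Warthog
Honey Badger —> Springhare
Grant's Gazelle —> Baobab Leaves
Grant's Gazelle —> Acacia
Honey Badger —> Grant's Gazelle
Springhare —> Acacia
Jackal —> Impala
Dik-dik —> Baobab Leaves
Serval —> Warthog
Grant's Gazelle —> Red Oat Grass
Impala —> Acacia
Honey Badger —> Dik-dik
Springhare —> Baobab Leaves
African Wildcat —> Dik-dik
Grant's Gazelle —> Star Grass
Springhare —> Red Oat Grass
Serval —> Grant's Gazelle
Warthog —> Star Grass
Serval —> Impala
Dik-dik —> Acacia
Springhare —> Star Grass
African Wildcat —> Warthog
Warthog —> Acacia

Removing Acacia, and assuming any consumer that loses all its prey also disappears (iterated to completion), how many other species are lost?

Remove Acacia.
Round 1: Impala (all prey gone) → extinct.
Round 2: Jackal (all prey gone) → extinct.
No further losses. Total secondary extinctions: 2.

2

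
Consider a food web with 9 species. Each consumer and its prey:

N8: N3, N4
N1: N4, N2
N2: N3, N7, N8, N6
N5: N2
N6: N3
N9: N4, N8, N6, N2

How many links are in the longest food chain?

3 links

One longest chain: N3 → N8 → N2 → N9.
It has 4 species and 3 links.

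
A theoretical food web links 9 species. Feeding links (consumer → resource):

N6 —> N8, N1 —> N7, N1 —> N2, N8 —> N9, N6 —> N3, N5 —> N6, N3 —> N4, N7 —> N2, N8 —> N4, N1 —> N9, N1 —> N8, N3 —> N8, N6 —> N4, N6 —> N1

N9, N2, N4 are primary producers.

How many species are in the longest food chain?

5 species

One longest chain: N9 → N8 → N3 → N6 → N5.
It has 5 species and 4 links.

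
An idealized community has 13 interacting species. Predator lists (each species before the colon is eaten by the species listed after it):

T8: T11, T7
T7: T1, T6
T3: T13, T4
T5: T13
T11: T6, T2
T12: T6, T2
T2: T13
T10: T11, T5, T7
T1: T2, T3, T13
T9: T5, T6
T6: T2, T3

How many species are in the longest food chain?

One longest chain: T8 → T11 → T6 → T2 → T13.
It has 5 species and 4 links.

5 species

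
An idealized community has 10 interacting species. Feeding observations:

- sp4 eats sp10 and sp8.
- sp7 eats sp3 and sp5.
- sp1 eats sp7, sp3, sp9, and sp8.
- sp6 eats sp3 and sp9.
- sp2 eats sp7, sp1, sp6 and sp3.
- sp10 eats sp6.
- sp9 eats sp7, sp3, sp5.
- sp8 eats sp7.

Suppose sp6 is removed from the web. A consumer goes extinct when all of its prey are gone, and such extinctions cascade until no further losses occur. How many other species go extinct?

Remove sp6.
Round 1: sp10 (all prey gone) → extinct.
No further losses. Total secondary extinctions: 1.

1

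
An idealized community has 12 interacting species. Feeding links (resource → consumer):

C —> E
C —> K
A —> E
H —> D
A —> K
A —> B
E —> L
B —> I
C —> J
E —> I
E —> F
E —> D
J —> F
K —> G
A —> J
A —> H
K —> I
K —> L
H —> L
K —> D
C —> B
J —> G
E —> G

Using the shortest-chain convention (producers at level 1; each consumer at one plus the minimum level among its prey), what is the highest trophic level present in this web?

3

Producers (level 1): C, A.
Following each consumer down to its lowest-level prey: C → E → I (levels 1 through 3).
All prey of I (E 2, K 2, B 2) are at level 2 or above, so I is at level 1 + 2 = 3.
Every consumer has at least one prey at level 2 or below, so none exceeds level 3.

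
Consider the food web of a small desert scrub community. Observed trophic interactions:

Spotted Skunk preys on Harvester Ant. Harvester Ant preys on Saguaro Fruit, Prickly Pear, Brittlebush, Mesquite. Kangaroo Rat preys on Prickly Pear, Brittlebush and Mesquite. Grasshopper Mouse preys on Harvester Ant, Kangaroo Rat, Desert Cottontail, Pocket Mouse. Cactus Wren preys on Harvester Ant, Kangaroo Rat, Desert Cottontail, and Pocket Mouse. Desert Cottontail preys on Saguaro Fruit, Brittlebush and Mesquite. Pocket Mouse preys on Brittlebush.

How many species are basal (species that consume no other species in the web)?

Basal species (no prey listed): Mesquite, Saguaro Fruit, Brittlebush, Prickly Pear.
Count: 4.

4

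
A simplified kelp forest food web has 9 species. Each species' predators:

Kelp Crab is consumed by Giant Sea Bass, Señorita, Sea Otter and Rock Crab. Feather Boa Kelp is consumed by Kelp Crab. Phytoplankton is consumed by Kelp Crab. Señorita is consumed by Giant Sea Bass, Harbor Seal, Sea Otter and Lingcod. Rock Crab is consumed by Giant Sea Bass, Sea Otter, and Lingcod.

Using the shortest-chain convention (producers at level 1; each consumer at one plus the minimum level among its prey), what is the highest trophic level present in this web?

Producers (level 1): Feather Boa Kelp, Phytoplankton.
Following each consumer down to its lowest-level prey: Feather Boa Kelp → Kelp Crab → Rock Crab → Lingcod (levels 1 through 4).
All prey of Lingcod (Rock Crab 3, Señorita 3) are at level 3 or above, so Lingcod is at level 1 + 3 = 4.
Every consumer has at least one prey at level 3 or below, so none exceeds level 4.

4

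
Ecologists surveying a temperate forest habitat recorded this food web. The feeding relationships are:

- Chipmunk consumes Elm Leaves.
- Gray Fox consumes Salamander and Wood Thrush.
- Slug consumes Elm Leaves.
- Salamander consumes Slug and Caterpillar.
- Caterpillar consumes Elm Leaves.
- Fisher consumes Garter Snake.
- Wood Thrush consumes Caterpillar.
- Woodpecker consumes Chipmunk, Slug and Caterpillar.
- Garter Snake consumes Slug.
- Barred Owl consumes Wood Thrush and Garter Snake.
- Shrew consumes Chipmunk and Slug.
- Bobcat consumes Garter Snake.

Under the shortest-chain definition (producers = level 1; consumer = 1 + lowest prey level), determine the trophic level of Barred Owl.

Elm Leaves is a producer → level 1.
Slug eats Elm Leaves → level 2.
Garter Snake eats Slug → level 3.
Barred Owl eats Garter Snake → level 4.
No prey of Barred Owl is below level 3, so 4 is the minimum.

Trophic level 4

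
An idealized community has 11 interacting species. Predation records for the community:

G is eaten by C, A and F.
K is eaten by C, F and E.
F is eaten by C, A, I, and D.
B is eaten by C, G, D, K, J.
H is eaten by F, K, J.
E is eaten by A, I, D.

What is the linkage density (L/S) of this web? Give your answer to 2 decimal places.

L/S = 1.91

There are L = 21 links among S = 11 species.
L/S = 21/11 = 1.9091 ≈ 1.91.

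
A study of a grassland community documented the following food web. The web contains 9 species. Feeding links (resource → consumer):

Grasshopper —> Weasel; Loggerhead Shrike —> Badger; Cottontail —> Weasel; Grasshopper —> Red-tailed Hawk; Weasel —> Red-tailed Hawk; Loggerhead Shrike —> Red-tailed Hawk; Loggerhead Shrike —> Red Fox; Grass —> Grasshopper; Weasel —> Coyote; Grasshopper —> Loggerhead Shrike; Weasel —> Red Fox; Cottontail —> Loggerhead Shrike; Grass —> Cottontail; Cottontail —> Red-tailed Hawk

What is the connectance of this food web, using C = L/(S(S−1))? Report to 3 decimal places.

The web has S = 9 species and L = 14 feeding links.
C = L / (S(S−1)) = 14 / 72 = 0.1944 ≈ 0.194.

C = 0.194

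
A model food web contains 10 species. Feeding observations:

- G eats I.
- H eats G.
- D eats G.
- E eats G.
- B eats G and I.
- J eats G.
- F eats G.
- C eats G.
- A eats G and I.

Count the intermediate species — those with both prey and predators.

1

Intermediate species (has both prey and predators): G.
Count: 1.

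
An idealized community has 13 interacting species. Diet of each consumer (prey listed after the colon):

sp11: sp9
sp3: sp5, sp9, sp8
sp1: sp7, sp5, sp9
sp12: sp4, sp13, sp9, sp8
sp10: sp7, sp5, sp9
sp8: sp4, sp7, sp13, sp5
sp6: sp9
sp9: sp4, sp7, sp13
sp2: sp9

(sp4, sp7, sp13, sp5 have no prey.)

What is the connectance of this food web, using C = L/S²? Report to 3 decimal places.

The web has S = 13 species and L = 23 feeding links.
C = L / S² = 23 / 169 = 0.1361 ≈ 0.136.

C = 0.136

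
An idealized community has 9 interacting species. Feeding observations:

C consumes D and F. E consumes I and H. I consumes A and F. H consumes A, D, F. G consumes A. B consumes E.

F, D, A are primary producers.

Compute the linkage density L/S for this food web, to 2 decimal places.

L/S = 1.22

There are L = 11 links among S = 9 species.
L/S = 11/9 = 1.2222 ≈ 1.22.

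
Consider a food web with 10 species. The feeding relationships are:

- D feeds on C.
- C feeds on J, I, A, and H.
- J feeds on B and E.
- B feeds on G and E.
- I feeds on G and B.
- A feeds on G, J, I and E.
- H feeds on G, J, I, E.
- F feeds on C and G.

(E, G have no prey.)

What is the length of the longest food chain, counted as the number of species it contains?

6 species

One longest chain: E → B → J → H → C → D.
It has 6 species and 5 links.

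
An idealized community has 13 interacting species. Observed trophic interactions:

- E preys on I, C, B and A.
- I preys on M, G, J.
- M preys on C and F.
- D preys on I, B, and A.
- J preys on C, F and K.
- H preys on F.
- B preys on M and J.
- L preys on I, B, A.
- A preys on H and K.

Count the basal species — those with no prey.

Basal species (no prey listed): C, F, G, K.
Count: 4.

4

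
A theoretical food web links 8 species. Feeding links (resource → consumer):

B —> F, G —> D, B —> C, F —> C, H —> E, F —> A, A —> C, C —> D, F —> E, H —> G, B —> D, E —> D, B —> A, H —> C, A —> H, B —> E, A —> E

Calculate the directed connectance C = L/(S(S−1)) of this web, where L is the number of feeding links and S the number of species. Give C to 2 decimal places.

The web has S = 8 species and L = 17 feeding links.
C = L / (S(S−1)) = 17 / 56 = 0.3036 ≈ 0.30.

C = 0.30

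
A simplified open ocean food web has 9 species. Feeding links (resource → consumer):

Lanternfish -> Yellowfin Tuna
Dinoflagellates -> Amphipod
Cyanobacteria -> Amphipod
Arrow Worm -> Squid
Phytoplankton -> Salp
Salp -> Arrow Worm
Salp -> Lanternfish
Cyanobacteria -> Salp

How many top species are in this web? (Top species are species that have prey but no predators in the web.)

3

Top species (has prey, but nothing eats it): Amphipod, Yellowfin Tuna, Squid.
Count: 3.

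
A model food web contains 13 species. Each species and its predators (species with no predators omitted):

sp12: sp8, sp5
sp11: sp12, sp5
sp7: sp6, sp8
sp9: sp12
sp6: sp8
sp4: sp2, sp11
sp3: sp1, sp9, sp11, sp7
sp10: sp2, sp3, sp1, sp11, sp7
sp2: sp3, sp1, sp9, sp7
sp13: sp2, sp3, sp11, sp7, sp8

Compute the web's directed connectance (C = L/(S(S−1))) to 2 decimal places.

The web has S = 13 species and L = 28 feeding links.
C = L / (S(S−1)) = 28 / 156 = 0.1795 ≈ 0.18.

C = 0.18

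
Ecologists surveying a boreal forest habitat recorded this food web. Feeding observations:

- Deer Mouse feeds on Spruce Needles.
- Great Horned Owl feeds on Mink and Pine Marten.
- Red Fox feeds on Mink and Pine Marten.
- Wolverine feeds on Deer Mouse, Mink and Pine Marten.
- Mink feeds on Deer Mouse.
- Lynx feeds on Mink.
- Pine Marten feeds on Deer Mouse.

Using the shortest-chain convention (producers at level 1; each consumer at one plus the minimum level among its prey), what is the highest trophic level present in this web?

4

Producers (level 1): Spruce Needles.
Following each consumer down to its lowest-level prey: Spruce Needles → Deer Mouse → Pine Marten → Great Horned Owl (levels 1 through 4).
All prey of Great Horned Owl (Pine Marten 3, Mink 3) are at level 3 or above, so Great Horned Owl is at level 1 + 3 = 4.
Every consumer has at least one prey at level 3 or below, so none exceeds level 4.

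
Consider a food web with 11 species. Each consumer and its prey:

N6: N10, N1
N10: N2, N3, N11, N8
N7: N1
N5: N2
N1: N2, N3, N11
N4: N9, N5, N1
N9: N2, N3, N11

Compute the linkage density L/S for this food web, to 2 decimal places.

There are L = 17 links among S = 11 species.
L/S = 17/11 = 1.5455 ≈ 1.55.

L/S = 1.55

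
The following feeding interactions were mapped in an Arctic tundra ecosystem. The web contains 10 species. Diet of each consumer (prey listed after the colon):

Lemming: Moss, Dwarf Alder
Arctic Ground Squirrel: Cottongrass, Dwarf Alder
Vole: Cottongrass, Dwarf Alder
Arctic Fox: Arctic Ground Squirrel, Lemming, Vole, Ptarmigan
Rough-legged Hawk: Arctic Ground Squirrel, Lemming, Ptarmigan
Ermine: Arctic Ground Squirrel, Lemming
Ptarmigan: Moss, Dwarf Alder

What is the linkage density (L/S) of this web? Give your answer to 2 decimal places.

L/S = 1.70

There are L = 17 links among S = 10 species.
L/S = 17/10 = 1.7000 ≈ 1.70.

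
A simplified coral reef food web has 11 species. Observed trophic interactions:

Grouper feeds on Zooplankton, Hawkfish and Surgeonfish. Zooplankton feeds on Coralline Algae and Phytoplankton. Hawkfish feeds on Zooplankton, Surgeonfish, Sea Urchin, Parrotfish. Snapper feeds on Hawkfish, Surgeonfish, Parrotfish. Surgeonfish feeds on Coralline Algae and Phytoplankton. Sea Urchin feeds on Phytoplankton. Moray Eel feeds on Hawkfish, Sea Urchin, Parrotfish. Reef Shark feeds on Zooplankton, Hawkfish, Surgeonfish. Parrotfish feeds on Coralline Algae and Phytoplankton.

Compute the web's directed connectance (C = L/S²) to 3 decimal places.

C = 0.190

The web has S = 11 species and L = 23 feeding links.
C = L / S² = 23 / 121 = 0.1901 ≈ 0.190.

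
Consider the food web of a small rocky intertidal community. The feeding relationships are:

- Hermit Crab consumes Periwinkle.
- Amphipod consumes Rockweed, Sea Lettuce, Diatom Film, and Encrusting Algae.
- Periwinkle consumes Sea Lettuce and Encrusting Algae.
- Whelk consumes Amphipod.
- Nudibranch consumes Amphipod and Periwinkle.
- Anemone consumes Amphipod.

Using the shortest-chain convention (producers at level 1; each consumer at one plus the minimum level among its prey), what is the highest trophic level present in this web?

Producers (level 1): Sea Lettuce, Encrusting Algae, Rockweed, Diatom Film.
Following each consumer down to its lowest-level prey: Sea Lettuce → Periwinkle → Hermit Crab (levels 1 through 3).
All prey of Hermit Crab (Periwinkle 2) are at level 2 or above, so Hermit Crab is at level 1 + 2 = 3.
Every consumer has at least one prey at level 2 or below, so none exceeds level 3.

3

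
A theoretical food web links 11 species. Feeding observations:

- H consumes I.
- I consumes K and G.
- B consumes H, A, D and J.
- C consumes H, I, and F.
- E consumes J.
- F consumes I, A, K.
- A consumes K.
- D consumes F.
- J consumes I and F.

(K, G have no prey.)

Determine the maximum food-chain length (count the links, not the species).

4 links

One longest chain: K → A → F → J → E.
It has 5 species and 4 links.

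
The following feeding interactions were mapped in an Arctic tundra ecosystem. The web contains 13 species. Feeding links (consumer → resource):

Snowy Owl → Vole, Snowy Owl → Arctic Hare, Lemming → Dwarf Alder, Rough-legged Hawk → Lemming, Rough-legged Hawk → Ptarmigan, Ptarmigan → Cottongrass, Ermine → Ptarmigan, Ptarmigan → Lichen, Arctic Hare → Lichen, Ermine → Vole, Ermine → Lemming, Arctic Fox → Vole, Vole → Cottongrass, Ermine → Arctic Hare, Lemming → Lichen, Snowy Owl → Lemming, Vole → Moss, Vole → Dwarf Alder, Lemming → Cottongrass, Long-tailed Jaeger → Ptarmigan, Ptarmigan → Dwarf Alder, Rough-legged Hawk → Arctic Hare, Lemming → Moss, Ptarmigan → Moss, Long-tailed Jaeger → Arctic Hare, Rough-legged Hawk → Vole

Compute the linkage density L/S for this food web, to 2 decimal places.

L/S = 2.00

There are L = 26 links among S = 13 species.
L/S = 26/13 = 2.0000 ≈ 2.00.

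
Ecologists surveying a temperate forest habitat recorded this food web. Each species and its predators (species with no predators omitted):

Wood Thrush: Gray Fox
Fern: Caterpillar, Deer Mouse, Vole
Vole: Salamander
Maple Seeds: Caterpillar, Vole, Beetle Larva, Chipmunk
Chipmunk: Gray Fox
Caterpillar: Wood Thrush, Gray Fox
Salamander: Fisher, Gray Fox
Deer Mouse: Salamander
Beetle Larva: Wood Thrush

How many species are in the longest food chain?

One longest chain: Fern → Deer Mouse → Salamander → Fisher.
It has 4 species and 3 links.

4 species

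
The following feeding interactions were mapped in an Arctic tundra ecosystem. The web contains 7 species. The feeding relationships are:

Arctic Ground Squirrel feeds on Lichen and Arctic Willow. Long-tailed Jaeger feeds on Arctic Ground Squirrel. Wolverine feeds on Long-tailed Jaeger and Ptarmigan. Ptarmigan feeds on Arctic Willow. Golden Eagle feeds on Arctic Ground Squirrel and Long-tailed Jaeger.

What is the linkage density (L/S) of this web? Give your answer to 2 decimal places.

There are L = 8 links among S = 7 species.
L/S = 8/7 = 1.1429 ≈ 1.14.

L/S = 1.14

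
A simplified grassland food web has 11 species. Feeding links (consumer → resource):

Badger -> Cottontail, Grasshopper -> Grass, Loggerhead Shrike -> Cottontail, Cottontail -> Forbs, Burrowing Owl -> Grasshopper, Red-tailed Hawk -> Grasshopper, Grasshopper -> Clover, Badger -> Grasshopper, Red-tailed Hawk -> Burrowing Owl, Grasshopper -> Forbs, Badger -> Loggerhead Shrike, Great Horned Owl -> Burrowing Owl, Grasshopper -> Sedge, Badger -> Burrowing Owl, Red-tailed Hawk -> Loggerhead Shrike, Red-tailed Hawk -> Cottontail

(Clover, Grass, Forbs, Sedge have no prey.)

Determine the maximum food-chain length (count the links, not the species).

3 links

One longest chain: Clover → Grasshopper → Burrowing Owl → Red-tailed Hawk.
It has 4 species and 3 links.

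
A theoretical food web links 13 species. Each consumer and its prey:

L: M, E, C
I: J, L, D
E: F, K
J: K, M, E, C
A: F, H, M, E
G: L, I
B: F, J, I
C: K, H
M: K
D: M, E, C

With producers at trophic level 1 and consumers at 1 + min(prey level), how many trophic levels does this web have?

4

Producers (level 1): F, K, H.
Following each consumer down to its lowest-level prey: K → J → I → G (levels 1 through 4).
All prey of G (I 3, L 3) are at level 3 or above, so G is at level 1 + 3 = 4.
Every consumer has at least one prey at level 3 or below, so none exceeds level 4.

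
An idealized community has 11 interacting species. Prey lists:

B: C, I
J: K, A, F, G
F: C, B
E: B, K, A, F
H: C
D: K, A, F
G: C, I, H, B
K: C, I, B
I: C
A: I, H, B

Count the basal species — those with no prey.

1

Basal species (no prey listed): C.
Count: 1.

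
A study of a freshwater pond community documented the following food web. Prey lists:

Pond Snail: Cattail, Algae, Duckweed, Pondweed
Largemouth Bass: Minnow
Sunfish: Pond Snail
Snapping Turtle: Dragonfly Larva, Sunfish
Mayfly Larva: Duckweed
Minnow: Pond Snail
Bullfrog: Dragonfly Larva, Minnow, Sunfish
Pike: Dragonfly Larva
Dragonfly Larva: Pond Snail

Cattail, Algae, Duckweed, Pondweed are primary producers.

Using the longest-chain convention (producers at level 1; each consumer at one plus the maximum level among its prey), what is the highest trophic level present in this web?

4

Producers (level 1): Cattail, Algae, Duckweed, Pondweed.
Cattail → Pond Snail → Sunfish → Bullfrog gives Bullfrog level 4.
No species has a prey at level 4, so no species reaches level 5.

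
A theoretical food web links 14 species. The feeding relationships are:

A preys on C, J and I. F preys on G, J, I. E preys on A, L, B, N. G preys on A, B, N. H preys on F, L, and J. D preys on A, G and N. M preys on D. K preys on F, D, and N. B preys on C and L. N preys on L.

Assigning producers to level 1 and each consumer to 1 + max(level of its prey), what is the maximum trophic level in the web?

Producers (level 1): C, I, L, J.
C → A → G → F → H gives H level 5.
No species has a prey at level 5, so no species reaches level 6.

5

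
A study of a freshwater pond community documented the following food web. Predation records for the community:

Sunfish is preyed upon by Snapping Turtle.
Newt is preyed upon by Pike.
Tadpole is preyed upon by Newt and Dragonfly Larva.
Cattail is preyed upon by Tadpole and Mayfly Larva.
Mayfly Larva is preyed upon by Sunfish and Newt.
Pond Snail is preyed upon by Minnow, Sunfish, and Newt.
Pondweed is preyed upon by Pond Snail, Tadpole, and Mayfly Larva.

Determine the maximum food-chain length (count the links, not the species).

One longest chain: Pondweed → Pond Snail → Sunfish → Snapping Turtle.
It has 4 species and 3 links.

3 links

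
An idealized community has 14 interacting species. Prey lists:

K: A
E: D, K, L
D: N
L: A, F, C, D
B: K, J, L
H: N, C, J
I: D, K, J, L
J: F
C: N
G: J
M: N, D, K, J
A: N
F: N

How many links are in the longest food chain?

3 links

One longest chain: N → F → J → H.
It has 4 species and 3 links.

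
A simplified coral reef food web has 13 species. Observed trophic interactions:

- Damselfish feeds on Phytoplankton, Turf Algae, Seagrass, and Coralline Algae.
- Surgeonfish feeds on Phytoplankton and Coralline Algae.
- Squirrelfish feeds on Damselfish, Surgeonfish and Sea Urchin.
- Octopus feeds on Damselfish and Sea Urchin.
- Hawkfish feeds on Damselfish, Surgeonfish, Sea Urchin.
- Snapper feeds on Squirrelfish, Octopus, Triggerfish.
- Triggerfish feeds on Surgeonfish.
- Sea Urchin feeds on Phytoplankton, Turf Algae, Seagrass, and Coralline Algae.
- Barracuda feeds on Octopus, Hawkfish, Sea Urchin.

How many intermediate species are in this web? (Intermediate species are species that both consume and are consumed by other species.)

Intermediate species (has both prey and predators): Surgeonfish, Damselfish, Sea Urchin, Squirrelfish, Triggerfish, Octopus, Hawkfish.
Count: 7.

7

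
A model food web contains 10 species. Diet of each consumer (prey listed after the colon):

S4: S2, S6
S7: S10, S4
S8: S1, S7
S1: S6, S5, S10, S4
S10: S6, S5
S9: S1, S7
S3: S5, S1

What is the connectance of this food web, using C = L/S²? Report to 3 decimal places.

The web has S = 10 species and L = 16 feeding links.
C = L / S² = 16 / 100 = 0.1600 ≈ 0.160.

C = 0.160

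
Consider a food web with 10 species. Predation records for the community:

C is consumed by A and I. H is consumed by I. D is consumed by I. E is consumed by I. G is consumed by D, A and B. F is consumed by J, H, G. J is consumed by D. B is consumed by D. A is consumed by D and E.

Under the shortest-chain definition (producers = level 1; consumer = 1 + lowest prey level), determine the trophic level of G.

Trophic level 2

F is a producer → level 1.
G eats F → level 2.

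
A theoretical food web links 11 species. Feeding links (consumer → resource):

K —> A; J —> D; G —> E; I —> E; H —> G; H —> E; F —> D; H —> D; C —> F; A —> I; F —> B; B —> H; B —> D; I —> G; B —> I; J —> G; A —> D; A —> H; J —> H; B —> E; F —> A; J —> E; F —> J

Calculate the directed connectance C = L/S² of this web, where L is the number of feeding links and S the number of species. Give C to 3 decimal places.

C = 0.190

The web has S = 11 species and L = 23 feeding links.
C = L / S² = 23 / 121 = 0.1901 ≈ 0.190.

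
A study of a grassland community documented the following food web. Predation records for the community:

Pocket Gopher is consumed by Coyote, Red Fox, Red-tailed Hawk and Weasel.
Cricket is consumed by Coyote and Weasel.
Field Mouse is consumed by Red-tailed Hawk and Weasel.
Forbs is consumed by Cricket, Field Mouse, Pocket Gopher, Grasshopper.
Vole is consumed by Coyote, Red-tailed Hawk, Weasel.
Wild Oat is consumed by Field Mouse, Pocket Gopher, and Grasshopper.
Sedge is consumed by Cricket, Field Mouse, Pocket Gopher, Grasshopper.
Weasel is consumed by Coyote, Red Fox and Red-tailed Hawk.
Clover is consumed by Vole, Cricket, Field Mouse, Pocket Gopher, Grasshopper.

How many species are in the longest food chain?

One longest chain: Clover → Vole → Weasel → Coyote.
It has 4 species and 3 links.

4 species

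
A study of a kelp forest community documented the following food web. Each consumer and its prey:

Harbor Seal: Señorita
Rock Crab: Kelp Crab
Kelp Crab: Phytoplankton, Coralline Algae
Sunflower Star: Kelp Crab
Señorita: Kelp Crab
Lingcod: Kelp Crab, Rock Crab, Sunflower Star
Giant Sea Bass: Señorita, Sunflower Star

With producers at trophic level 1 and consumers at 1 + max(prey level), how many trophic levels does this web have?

4

Producers (level 1): Phytoplankton, Coralline Algae.
Phytoplankton → Kelp Crab → Señorita → Giant Sea Bass gives Giant Sea Bass level 4.
No species has a prey at level 4, so no species reaches level 5.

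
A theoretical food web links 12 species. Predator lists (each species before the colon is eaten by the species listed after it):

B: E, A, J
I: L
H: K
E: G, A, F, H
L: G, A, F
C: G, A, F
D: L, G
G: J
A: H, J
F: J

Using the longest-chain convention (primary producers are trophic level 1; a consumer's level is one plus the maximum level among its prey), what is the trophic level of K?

Trophic level 5

B is a producer → level 1.
E eats B → level 2.
A eats E (level 2); other prey at levels: B 1, C 1, L 2 → level 3.
H eats A (level 3); other prey at levels: E 2 → level 4.
K eats H → level 5.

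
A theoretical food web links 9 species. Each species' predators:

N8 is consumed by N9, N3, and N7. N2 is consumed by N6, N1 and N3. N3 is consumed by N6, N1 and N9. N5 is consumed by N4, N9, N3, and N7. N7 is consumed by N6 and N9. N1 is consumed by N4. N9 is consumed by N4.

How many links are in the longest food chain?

One longest chain: N5 → N3 → N9 → N4.
It has 4 species and 3 links.

3 links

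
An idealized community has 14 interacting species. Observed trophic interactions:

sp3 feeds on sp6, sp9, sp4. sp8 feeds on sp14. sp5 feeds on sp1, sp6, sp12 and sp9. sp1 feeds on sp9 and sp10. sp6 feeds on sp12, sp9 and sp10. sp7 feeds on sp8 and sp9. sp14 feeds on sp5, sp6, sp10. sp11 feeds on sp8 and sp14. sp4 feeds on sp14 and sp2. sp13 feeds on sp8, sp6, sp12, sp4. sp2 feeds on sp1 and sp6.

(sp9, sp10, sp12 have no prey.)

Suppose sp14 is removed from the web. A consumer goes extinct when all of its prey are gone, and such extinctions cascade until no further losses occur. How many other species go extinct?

Remove sp14.
Round 1: sp8 (all prey gone) → extinct.
Round 2: sp11 (all prey gone) → extinct.
No further losses. Total secondary extinctions: 2.

2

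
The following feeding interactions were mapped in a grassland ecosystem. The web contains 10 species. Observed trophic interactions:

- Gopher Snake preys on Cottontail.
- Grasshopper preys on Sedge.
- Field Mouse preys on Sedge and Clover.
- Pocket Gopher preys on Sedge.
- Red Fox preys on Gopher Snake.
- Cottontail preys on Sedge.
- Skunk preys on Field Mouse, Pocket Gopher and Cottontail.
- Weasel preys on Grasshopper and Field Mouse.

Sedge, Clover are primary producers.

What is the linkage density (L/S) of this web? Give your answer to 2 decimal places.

There are L = 12 links among S = 10 species.
L/S = 12/10 = 1.2000 ≈ 1.20.

L/S = 1.20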